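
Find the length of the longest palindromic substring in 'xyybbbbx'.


Scanning 'xyybbbbx' for palindromic substrings.
Substring at positions 3-6: 'bbbb'.
Check: reverse('bbbb') = 'bbbb' -> palindrome confirmed.
Neighbouring characters ('y' / 'x') break symmetry, so it cannot extend further.
No longer palindromic substring exists; longest length = 4

4


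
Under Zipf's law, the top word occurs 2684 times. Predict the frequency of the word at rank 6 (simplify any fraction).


Zipf's law: freq(rank) = f1 / rank
f1 = 2684, rank = 6
freq = 2684 / 6
GCD(2684, 6) = 2
Simplified: 1342/3

1342/3


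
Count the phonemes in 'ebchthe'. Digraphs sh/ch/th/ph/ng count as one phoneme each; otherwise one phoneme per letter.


Parsing 'ebchthe' greedily, digraphs first:
  'e' -> vowel phoneme (phonemes so far: 1)
  'b' -> consonant phoneme (phonemes so far: 2)
  'ch' -> digraph (1 consonant phoneme) (phonemes so far: 3)
  'th' -> digraph (1 consonant phoneme) (phonemes so far: 4)
  'e' -> vowel phoneme (phonemes so far: 5)
Total phonemes: 5

5


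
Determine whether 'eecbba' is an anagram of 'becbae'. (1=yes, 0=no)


Sort characters of 'eecbba': 'abbcee'
Sort characters of 'becbae': 'abbcee'
Sorted forms match -> they ARE anagrams
Result: 1

1


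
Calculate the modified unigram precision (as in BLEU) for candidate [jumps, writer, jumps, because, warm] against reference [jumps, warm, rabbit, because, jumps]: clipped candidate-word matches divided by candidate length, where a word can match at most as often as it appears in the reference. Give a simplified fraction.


Reference word counts: {'because': 1, 'jumps': 2, 'rabbit': 1, 'warm': 1}
Checking each candidate word (with clipping):
  'jumps' -> in reference (ref count 2, used 1/2) -> match (matches: 1)
  'writer' -> not in reference -> no match (matches: 1)
  'jumps' -> in reference (ref count 2, used 2/2) -> match (matches: 2)
  'because' -> in reference (ref count 1, used 1/1) -> match (matches: 3)
  'warm' -> in reference (ref count 1, used 1/1) -> match (matches: 4)
Clipped matches: 4, Candidate length: 5
Precision = 4/5

4/5


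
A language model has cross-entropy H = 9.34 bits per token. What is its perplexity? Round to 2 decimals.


Perplexity formula: PP = 2^H
H = 9.34
PP = 2^9.34
Decompose: 2^9.34 = 2^9 * 2^0.34
2^9 = 512, 2^0.34 ~ 1.2657566
PP ~ 512 * 1.2657566 = 648.0673792
Rounded to 2 decimals: 648.07

648.07


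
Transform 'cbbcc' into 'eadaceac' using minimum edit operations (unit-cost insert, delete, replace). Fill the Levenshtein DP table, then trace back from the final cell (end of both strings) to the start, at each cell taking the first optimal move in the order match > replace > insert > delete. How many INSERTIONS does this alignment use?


Edit distance = 6. Backtracking from cell (5, 8) with preference match > replace > insert > delete,
then listing the resulting alignment 'cbbcc' -> 'eadaceac' left to right:
  Step 1: insert 'e' [insertion #1]
  Step 2: replace c->a
  Step 3: replace b->d
  Step 4: replace b->a
  Step 5: keep 'c'
  Step 6: insert 'e' [insertion #2]
  Step 7: insert 'a' [insertion #3]
  Step 8: keep 'c'
Total insertions: 3

3


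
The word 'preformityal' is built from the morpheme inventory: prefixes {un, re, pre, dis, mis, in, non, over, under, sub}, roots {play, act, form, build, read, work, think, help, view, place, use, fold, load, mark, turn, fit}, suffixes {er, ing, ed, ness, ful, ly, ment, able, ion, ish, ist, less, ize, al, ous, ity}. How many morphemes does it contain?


Segmenting 'preformityal' against the inventory:
  'pre' -> prefix (morpheme 1)
  'form' -> root (morpheme 2)
  'ity' -> suffix (morpheme 3)
  'al' -> suffix (morpheme 4)
Total morphemes: 4

4


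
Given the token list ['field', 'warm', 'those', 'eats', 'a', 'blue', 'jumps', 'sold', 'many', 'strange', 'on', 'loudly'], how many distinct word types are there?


Listing all tokens and tracking unique types:
  Token 1: 'field' -> NEW (unique so far: 1)
  Token 2: 'warm' -> NEW (unique so far: 2)
  Token 3: 'those' -> NEW (unique so far: 3)
  Token 4: 'eats' -> NEW (unique so far: 4)
  Token 5: 'a' -> NEW (unique so far: 5)
  Token 6: 'blue' -> NEW (unique so far: 6)
  Token 7: 'jumps' -> NEW (unique so far: 7)
  Token 8: 'sold' -> NEW (unique so far: 8)
  Token 9: 'many' -> NEW (unique so far: 9)
  Token 10: 'strange' -> NEW (unique so far: 10)
  Token 11: 'on' -> NEW (unique so far: 11)
  Token 12: 'loudly' -> NEW (unique so far: 12)
Unique types: ('a', 'blue', 'eats', 'field', 'jumps', 'loudly', 'many', 'on', 'sold', 'strange', 'those', 'warm')
Vocabulary size: 12

12


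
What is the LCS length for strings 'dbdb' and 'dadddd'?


DP table for LCS of 'dbdb' and 'dadddd':
       d  a  d  d  d  d
    0  0  0  0  0  0  0
  d 0  1  1  1  1  1  1
  b 0  1  1  1  1  1  1
  d 0  1  1  2  2  2  2
  b 0  1  1  2  2  2  2
LCS: 'dd'
LCS length = 2

2


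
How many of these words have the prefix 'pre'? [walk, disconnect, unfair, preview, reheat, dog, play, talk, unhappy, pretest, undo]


Checking each word for prefix 'pre':
  'walk' -> no (count: 0)
  'disconnect' -> no (count: 0)
  'unfair' -> no (count: 0)
  'preview' -> YES, starts with 'pre' (count: 1)
  'reheat' -> no (count: 1)
  'dog' -> no (count: 1)
  'play' -> no (count: 1)
  'talk' -> no (count: 1)
  'unhappy' -> no (count: 1)
  'pretest' -> YES, starts with 'pre' (count: 2)
  'undo' -> no (count: 2)
Total with prefix 'pre': 2

2


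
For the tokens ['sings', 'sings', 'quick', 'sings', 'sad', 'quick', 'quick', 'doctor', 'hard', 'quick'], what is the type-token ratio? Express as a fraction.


Tokens: 10
Unique types: ('doctor', 'hard', 'quick', 'sad', 'sings') = 5
TTR = 5/10
Simplify: divide both by 5 -> 1/2
TTR = 1/2

1/2


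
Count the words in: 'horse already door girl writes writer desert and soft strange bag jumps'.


Counting words by splitting on spaces:
  Word 1: 'horse'
  Word 2: 'already'
  Word 3: 'door'
  Word 4: 'girl'
  Word 5: 'writes'
  Word 6: 'writer'
  Word 7: 'desert'
  Word 8: 'and'
  Word 9: 'soft'
  Word 10: 'strange'
  Word 11: 'bag'
  Word 12: 'jumps'
Total words: 12

12


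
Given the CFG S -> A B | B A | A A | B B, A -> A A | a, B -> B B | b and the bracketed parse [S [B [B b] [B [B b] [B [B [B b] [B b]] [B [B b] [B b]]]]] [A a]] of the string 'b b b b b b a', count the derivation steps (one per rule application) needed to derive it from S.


Every bracketed nonterminal node [X ...] in the tree is produced by exactly one rule application.
Reading the tree off as a leftmost derivation:
  Step 1: S  =>  B A   (applied S -> B A)
  Step 2: B A  =>  B B A   (applied B -> B B)
  Step 3: B B A  =>  b B A   (applied B -> b)
  Step 4: b B A  =>  b B B A   (applied B -> B B)
  Step 5: b B B A  =>  b b B A   (applied B -> b)
  Step 6: b b B A  =>  b b B B A   (applied B -> B B)
  Step 7: b b B B A  =>  b b B B B A   (applied B -> B B)
  Step 8: b b B B B A  =>  b b b B B A   (applied B -> b)
  Step 9: b b b B B A  =>  b b b b B A   (applied B -> b)
  Step 10: b b b b B A  =>  b b b b B B A   (applied B -> B B)
  Step 11: b b b b B B A  =>  b b b b b B A   (applied B -> b)
  Step 12: b b b b b B A  =>  b b b b b b A   (applied B -> b)
  Step 13: b b b b b b A  =>  b b b b b b a   (applied A -> a)
Final yield: b b b b b b a
Total rewrite steps: 13

13


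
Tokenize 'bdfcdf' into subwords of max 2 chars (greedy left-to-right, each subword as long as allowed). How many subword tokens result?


'bdfcdf' has 6 characters.
Chunking with max size 2:
  Chunk 1: 'bd' (positions 0-1)
  Chunk 2: 'fc' (positions 2-3)
  Chunk 3: 'df' (positions 4-5)
Total chunks: ceil(6 / 2) = 3

3


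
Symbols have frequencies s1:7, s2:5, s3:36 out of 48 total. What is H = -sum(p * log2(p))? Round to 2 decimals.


Computing entropy H = -sum(p_i * log2(p_i)):
  s1: p = 7/48 = 0.1458, -p*log2(p) = 0.4051
  s2: p = 5/48 = 0.1042, -p*log2(p) = 0.3399
  s3: p = 36/48 = 0.7500, -p*log2(p) = 0.3113
H = sum of terms = 1.0563
Rounded to 2 decimals: 1.06

1.06


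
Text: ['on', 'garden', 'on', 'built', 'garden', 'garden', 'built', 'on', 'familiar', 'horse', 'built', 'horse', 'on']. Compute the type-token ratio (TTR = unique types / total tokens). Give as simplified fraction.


Tokens: 13
Unique types: ('built', 'familiar', 'garden', 'horse', 'on') = 5
TTR = 5/13
Already in lowest terms.

5/13


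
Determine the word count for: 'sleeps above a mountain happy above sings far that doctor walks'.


Counting words by splitting on spaces:
  Word 1: 'sleeps'
  Word 2: 'above'
  Word 3: 'a'
  Word 4: 'mountain'
  Word 5: 'happy'
  Word 6: 'above'
  Word 7: 'sings'
  Word 8: 'far'
  Word 9: 'that'
  Word 10: 'doctor'
  Word 11: 'walks'
Total words: 11

11


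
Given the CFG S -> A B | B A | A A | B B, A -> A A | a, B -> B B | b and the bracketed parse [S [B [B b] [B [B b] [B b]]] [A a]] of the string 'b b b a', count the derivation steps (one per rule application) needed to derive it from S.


Every bracketed nonterminal node [X ...] in the tree is produced by exactly one rule application.
Reading the tree off as a leftmost derivation:
  Step 1: S  =>  B A   (applied S -> B A)
  Step 2: B A  =>  B B A   (applied B -> B B)
  Step 3: B B A  =>  b B A   (applied B -> b)
  Step 4: b B A  =>  b B B A   (applied B -> B B)
  Step 5: b B B A  =>  b b B A   (applied B -> b)
  Step 6: b b B A  =>  b b b A   (applied B -> b)
  Step 7: b b b A  =>  b b b a   (applied A -> a)
Final yield: b b b a
Total rewrite steps: 7

7


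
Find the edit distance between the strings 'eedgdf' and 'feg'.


Building DP table for s1='eedgdf' (len 6) and s2='feg' (len 3):
       f  e  g
    0  1  2  3
  e 1  1  1  2
  e 2  2  1  2
  d 3  3  2  2
  g 4  4  3  2
  d 5  5  4  3
  f 6  5  5  4
Edit distance = dp[6][3] = 4

4


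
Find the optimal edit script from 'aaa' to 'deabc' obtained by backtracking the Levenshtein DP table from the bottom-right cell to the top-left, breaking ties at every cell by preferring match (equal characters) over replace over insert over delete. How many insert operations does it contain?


Edit distance = 4. Backtracking from cell (3, 5) with preference match > replace > insert > delete,
then listing the resulting alignment 'aaa' -> 'deabc' left to right:
  Step 1: insert 'd' [insertion #1]
  Step 2: insert 'e' [insertion #2]
  Step 3: keep 'a'
  Step 4: replace a->b
  Step 5: replace a->c
Total insertions: 2

2


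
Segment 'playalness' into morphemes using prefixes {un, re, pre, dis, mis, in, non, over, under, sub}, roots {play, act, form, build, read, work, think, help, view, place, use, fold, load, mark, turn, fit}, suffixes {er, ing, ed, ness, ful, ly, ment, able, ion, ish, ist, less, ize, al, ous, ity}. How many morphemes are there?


Segmenting 'playalness' against the inventory:
  'play' -> root (morpheme 1)
  'al' -> suffix (morpheme 2)
  'ness' -> suffix (morpheme 3)
Total morphemes: 3

3


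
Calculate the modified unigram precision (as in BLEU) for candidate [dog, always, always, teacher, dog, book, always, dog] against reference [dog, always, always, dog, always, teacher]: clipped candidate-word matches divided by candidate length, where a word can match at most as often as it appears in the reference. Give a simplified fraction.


Reference word counts: {'always': 3, 'dog': 2, 'teacher': 1}
Checking each candidate word (with clipping):
  'dog' -> in reference (ref count 2, used 1/2) -> match (matches: 1)
  'always' -> in reference (ref count 3, used 1/3) -> match (matches: 2)
  'always' -> in reference (ref count 3, used 2/3) -> match (matches: 3)
  'teacher' -> in reference (ref count 1, used 1/1) -> match (matches: 4)
  'dog' -> in reference (ref count 2, used 2/2) -> match (matches: 5)
  'book' -> not in reference -> no match (matches: 5)
  'always' -> in reference (ref count 3, used 3/3) -> match (matches: 6)
  'dog' -> ref count 2 already used up (2/2) -> clipped, no match (matches: 6)
Clipped matches: 6, Candidate length: 8
Precision = 6/8 = 3/4

3/4


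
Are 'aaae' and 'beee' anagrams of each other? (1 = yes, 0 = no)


Sort characters of 'aaae': 'aaae'
Sort characters of 'beee': 'beee'
Sorted forms differ -> they are NOT anagrams
Result: 0

0


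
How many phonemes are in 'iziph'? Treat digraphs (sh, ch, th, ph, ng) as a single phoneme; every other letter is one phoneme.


Parsing 'iziph' greedily, digraphs first:
  'i' -> vowel phoneme (phonemes so far: 1)
  'z' -> consonant phoneme (phonemes so far: 2)
  'i' -> vowel phoneme (phonemes so far: 3)
  'ph' -> digraph (1 consonant phoneme) (phonemes so far: 4)
Total phonemes: 4

4


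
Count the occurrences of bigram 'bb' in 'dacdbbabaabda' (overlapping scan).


Scanning 'dacdbbabaabda' for bigram 'bb':
  Position 0: 'da' -> no
  Position 1: 'ac' -> no
  Position 2: 'cd' -> no
  Position 3: 'db' -> no
  Position 4: 'bb' -> MATCH
  Position 5: 'ba' -> no
  Position 6: 'ab' -> no
  Position 7: 'ba' -> no
  Position 8: 'aa' -> no
  Position 9: 'ab' -> no
  Position 10: 'bd' -> no
  Position 11: 'da' -> no
Total matches: 1

1


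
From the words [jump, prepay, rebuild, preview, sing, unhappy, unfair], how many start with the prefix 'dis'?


Checking each word for prefix 'dis':
  'jump' -> no (count: 0)
  'prepay' -> no (count: 0)
  'rebuild' -> no (count: 0)
  'preview' -> no (count: 0)
  'sing' -> no (count: 0)
  'unhappy' -> no (count: 0)
  'unfair' -> no (count: 0)
Total with prefix 'dis': 0

0


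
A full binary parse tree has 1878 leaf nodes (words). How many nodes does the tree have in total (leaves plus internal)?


Leaf nodes (terminals): 1878
Internal nodes = n - 1 = 1878 - 1 = 1877
Total = leaves + internal = 1878 + 1877 = 3755

3755


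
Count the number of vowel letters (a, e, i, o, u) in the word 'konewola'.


Scanning each character of 'konewola':
  Position 1: 'k' -> consonant (running count: 0)
  Position 2: 'o' -> vowel (running count: 1)
  Position 3: 'n' -> consonant (running count: 1)
  Position 4: 'e' -> vowel (running count: 2)
  Position 5: 'w' -> consonant (running count: 2)
  Position 6: 'o' -> vowel (running count: 3)
  Position 7: 'l' -> consonant (running count: 3)
  Position 8: 'a' -> vowel (running count: 4)
Total vowels: 4

4


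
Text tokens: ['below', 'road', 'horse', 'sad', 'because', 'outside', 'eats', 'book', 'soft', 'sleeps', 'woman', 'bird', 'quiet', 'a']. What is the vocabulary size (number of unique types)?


Listing all tokens and tracking unique types:
  Token 1: 'below' -> NEW (unique so far: 1)
  Token 2: 'road' -> NEW (unique so far: 2)
  Token 3: 'horse' -> NEW (unique so far: 3)
  Token 4: 'sad' -> NEW (unique so far: 4)
  Token 5: 'because' -> NEW (unique so far: 5)
  Token 6: 'outside' -> NEW (unique so far: 6)
  Token 7: 'eats' -> NEW (unique so far: 7)
  Token 8: 'book' -> NEW (unique so far: 8)
  Token 9: 'soft' -> NEW (unique so far: 9)
  Token 10: 'sleeps' -> NEW (unique so far: 10)
  Token 11: 'woman' -> NEW (unique so far: 11)
  Token 12: 'bird' -> NEW (unique so far: 12)
  Token 13: 'quiet' -> NEW (unique so far: 13)
  Token 14: 'a' -> NEW (unique so far: 14)
Unique types: ('a', 'because', 'below', 'bird', 'book', 'eats', 'horse', 'outside', 'quiet', 'road', 'sad', 'sleeps', 'soft', 'woman')
Vocabulary size: 14

14


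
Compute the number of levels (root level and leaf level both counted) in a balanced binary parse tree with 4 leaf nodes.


In a balanced binary tree with n leaves the deepest leaf is ceil(log2(n)) edges below the root,
so counting node levels inclusive of root and leaves gives ceil(log2(n)) + 1 levels.
log2(4) = 2.0000
ceil(2.0000) = 2
levels = 2 + 1 = 3

3


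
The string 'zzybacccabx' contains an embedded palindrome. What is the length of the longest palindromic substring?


Scanning 'zzybacccabx' for palindromic substrings.
Substring at positions 3-9: 'bacccab'.
Check: reverse('bacccab') = 'bacccab' -> palindrome confirmed.
Neighbouring characters ('y' / 'x') break symmetry, so it cannot extend further.
No longer palindromic substring exists; longest length = 7

7


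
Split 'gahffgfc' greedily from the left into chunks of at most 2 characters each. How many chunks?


'gahffgfc' has 8 characters.
Chunking with max size 2:
  Chunk 1: 'ga' (positions 0-1)
  Chunk 2: 'hf' (positions 2-3)
  Chunk 3: 'fg' (positions 4-5)
  Chunk 4: 'fc' (positions 6-7)
Total chunks: ceil(8 / 2) = 4

4


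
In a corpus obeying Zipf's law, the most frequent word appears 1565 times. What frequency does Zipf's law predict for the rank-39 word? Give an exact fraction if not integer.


Zipf's law: freq(rank) = f1 / rank
f1 = 1565, rank = 39
freq = 1565 / 39
GCD(1565, 39) = 1
Simplified: 1565/39

1565/39


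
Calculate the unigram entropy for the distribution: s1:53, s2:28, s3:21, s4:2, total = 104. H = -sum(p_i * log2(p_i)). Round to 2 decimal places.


Computing entropy H = -sum(p_i * log2(p_i)):
  s1: p = 53/104 = 0.5096, -p*log2(p) = 0.4956
  s2: p = 28/104 = 0.2692, -p*log2(p) = 0.5097
  s3: p = 21/104 = 0.2019, -p*log2(p) = 0.4661
  s4: p = 2/104 = 0.0192, -p*log2(p) = 0.1096
H = sum of terms = 1.5810
Rounded to 2 decimals: 1.58

1.58


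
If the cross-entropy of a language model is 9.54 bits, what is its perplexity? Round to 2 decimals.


Perplexity formula: PP = 2^H
H = 9.54
PP = 2^9.54
Decompose: 2^9.54 = 2^9 * 2^0.54
2^9 = 512, 2^0.54 ~ 1.4539725
PP ~ 512 * 1.4539725 = 744.4339200
Rounded to 2 decimals: 744.43

744.43


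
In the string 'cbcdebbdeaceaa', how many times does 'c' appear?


Scanning 'cbcdebbdeaceaa' for 'c':
  Position 0: 'c' -> MATCH (count: 1)
  Position 2: 'c' -> MATCH (count: 2)
  Position 10: 'c' -> MATCH (count: 3)
Total occurrences of 'c': 3

3


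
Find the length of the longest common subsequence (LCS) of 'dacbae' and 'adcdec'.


DP table for LCS of 'dacbae' and 'adcdec':
       a  d  c  d  e  c
    0  0  0  0  0  0  0
  d 0  0  1  1  1  1  1
  a 0  1  1  1  1  1  1
  c 0  1  1  2  2  2  2
  b 0  1  1  2  2  2  2
  a 0  1  1  2  2  2  2
  e 0  1  1  2  2  3  3
LCS: 'dce'
LCS length = 3

3


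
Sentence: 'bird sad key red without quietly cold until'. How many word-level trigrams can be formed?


Word trigrams from [8] words:
  Trigram 1: (bird sad key)
  Trigram 2: (sad key red)
  Trigram 3: (key red without)
  Trigram 4: (red without quietly)
  Trigram 5: (without quietly cold)
  Trigram 6: (quietly cold until)
Total word trigrams: 8 - 2 = 6

6


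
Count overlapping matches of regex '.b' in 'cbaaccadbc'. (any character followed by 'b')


Pattern: .b means any character followed by 'b'.
Scanning 'cbaaccadbc' position-by-position:
  Pos 0: window 'cb' -> MATCH
  Pos 1: window 'ba' -> no
  Pos 2: window 'aa' -> no
  Pos 3: window 'ac' -> no
  Pos 4: window 'cc' -> no
  Pos 5: window 'ca' -> no
  Pos 6: window 'ad' -> no
  Pos 7: window 'db' -> MATCH
  Pos 8: window 'bc' -> no
  Pos 9: window 'c' -> no
Total matches: 2

2


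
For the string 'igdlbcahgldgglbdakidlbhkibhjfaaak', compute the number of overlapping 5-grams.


String 'igdlbcahgldgglbdakidlbhkibhjfaaak' has length L = 33.
Number of overlapping n-grams = L - n + 1
Substituting: 33 - 5 + 1 = 29

29


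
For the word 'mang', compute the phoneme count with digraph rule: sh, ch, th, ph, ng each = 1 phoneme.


Parsing 'mang' greedily, digraphs first:
  'm' -> consonant phoneme (phonemes so far: 1)
  'a' -> vowel phoneme (phonemes so far: 2)
  'ng' -> digraph (1 consonant phoneme) (phonemes so far: 3)
Total phonemes: 3

3


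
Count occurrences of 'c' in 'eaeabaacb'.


Scanning 'eaeabaacb' for 'c':
  Position 7: 'c' -> MATCH (count: 1)
Total occurrences of 'c': 1

1


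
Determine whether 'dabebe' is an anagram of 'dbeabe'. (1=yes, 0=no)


Sort characters of 'dabebe': 'abbdee'
Sort characters of 'dbeabe': 'abbdee'
Sorted forms match -> they ARE anagrams
Result: 1

1


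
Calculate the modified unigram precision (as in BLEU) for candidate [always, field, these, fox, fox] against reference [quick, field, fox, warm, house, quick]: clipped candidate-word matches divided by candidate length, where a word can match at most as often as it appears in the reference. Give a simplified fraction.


Reference word counts: {'field': 1, 'fox': 1, 'house': 1, 'quick': 2, 'warm': 1}
Checking each candidate word (with clipping):
  'always' -> not in reference -> no match (matches: 0)
  'field' -> in reference (ref count 1, used 1/1) -> match (matches: 1)
  'these' -> not in reference -> no match (matches: 1)
  'fox' -> in reference (ref count 1, used 1/1) -> match (matches: 2)
  'fox' -> ref count 1 already used up (1/1) -> clipped, no match (matches: 2)
Clipped matches: 2, Candidate length: 5
Precision = 2/5

2/5


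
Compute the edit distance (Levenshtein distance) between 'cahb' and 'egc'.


Building DP table for s1='cahb' (len 4) and s2='egc' (len 3):
       e  g  c
    0  1  2  3
  c 1  1  2  2
  a 2  2  2  3
  h 3  3  3  3
  b 4  4  4  4
Edit distance = dp[4][3] = 4

4


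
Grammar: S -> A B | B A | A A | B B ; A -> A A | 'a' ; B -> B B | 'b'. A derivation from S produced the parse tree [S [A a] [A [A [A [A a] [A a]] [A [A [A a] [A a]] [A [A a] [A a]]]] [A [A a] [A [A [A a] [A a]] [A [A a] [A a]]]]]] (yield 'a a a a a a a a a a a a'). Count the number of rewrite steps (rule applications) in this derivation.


Every bracketed nonterminal node [X ...] in the tree is produced by exactly one rule application.
Reading the tree off as a leftmost derivation:
  Step 1: S  =>  A A   (applied S -> A A)
  Step 2: A A  =>  a A   (applied A -> a)
  Step 3: a A  =>  a A A   (applied A -> A A)
  Step 4: a A A  =>  a A A A   (applied A -> A A)
  Step 5: a A A A  =>  a A A A A   (applied A -> A A)
  Step 6: a A A A A  =>  a a A A A   (applied A -> a)
  Step 7: a a A A A  =>  a a a A A   (applied A -> a)
  Step 8: a a a A A  =>  a a a A A A   (applied A -> A A)
  Step 9: a a a A A A  =>  a a a A A A A   (applied A -> A A)
  Step 10: a a a A A A A  =>  a a a a A A A   (applied A -> a)
  Step 11: a a a a A A A  =>  a a a a a A A   (applied A -> a)
  Step 12: a a a a a A A  =>  a a a a a A A A   (applied A -> A A)
  Step 13: a a a a a A A A  =>  a a a a a a A A   (applied A -> a)
  Step 14: a a a a a a A A  =>  a a a a a a a A   (applied A -> a)
  Step 15: a a a a a a a A  =>  a a a a a a a A A   (applied A -> A A)
  Step 16: a a a a a a a A A  =>  a a a a a a a a A   (applied A -> a)
  Step 17: a a a a a a a a A  =>  a a a a a a a a A A   (applied A -> A A)
  Step 18: a a a a a a a a A A  =>  a a a a a a a a A A A   (applied A -> A A)
  Step 19: a a a a a a a a A A A  =>  a a a a a a a a a A A   (applied A -> a)
  Step 20: a a a a a a a a a A A  =>  a a a a a a a a a a A   (applied A -> a)
  Step 21: a a a a a a a a a a A  =>  a a a a a a a a a a A A   (applied A -> A A)
  Step 22: a a a a a a a a a a A A  =>  a a a a a a a a a a a A   (applied A -> a)
  Step 23: a a a a a a a a a a a A  =>  a a a a a a a a a a a a   (applied A -> a)
Final yield: a a a a a a a a a a a a
Total rewrite steps: 23

23


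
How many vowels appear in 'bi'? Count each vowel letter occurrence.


Scanning each character of 'bi':
  Position 1: 'b' -> consonant (running count: 0)
  Position 2: 'i' -> vowel (running count: 1)
Total vowels: 1

1


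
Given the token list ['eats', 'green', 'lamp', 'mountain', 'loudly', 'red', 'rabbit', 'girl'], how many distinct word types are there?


Listing all tokens and tracking unique types:
  Token 1: 'eats' -> NEW (unique so far: 1)
  Token 2: 'green' -> NEW (unique so far: 2)
  Token 3: 'lamp' -> NEW (unique so far: 3)
  Token 4: 'mountain' -> NEW (unique so far: 4)
  Token 5: 'loudly' -> NEW (unique so far: 5)
  Token 6: 'red' -> NEW (unique so far: 6)
  Token 7: 'rabbit' -> NEW (unique so far: 7)
  Token 8: 'girl' -> NEW (unique so far: 8)
Unique types: ('eats', 'girl', 'green', 'lamp', 'loudly', 'mountain', 'rabbit', 'red')
Vocabulary size: 8

8


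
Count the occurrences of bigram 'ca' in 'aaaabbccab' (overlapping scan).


Scanning 'aaaabbccab' for bigram 'ca':
  Position 0: 'aa' -> no
  Position 1: 'aa' -> no
  Position 2: 'aa' -> no
  Position 3: 'ab' -> no
  Position 4: 'bb' -> no
  Position 5: 'bc' -> no
  Position 6: 'cc' -> no
  Position 7: 'ca' -> MATCH
  Position 8: 'ab' -> no
Total matches: 1

1


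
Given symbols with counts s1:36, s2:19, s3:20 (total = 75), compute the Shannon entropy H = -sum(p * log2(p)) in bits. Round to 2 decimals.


Computing entropy H = -sum(p_i * log2(p_i)):
  s1: p = 36/75 = 0.4800, -p*log2(p) = 0.5083
  s2: p = 19/75 = 0.2533, -p*log2(p) = 0.5018
  s3: p = 20/75 = 0.2667, -p*log2(p) = 0.5085
H = sum of terms = 1.5186
Rounded to 2 decimals: 1.52

1.52


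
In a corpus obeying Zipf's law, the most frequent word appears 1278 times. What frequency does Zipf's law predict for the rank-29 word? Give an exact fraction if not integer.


Zipf's law: freq(rank) = f1 / rank
f1 = 1278, rank = 29
freq = 1278 / 29
GCD(1278, 29) = 1
Simplified: 1278/29

1278/29


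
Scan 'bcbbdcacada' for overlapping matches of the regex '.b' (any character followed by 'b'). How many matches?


Pattern: .b means any character followed by 'b'.
Scanning 'bcbbdcacada' position-by-position:
  Pos 0: window 'bc' -> no
  Pos 1: window 'cb' -> MATCH
  Pos 2: window 'bb' -> MATCH
  Pos 3: window 'bd' -> no
  Pos 4: window 'dc' -> no
  Pos 5: window 'ca' -> no
  Pos 6: window 'ac' -> no
  Pos 7: window 'ca' -> no
  Pos 8: window 'ad' -> no
  Pos 9: window 'da' -> no
  Pos 10: window 'a' -> no
Total matches: 2

2


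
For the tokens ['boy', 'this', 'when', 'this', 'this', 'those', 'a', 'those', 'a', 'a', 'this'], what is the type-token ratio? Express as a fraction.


Tokens: 11
Unique types: ('a', 'boy', 'this', 'those', 'when') = 5
TTR = 5/11
Already in lowest terms.

5/11


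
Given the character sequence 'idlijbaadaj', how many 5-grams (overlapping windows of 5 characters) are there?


String 'idlijbaadaj' has length L = 11.
Number of overlapping n-grams = L - n + 1
Substituting: 11 - 5 + 1 = 7

7


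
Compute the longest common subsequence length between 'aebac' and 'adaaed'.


DP table for LCS of 'aebac' and 'adaaed':
       a  d  a  a  e  d
    0  0  0  0  0  0  0
  a 0  1  1  1  1  1  1
  e 0  1  1  1  1  2  2
  b 0  1  1  1  1  2  2
  a 0  1  1  2  2  2  2
  c 0  1  1  2  2  2  2
LCS: 'ae'
LCS length = 2

2


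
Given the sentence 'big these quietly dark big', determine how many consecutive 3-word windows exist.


Word trigrams from [5] words:
  Trigram 1: (big these quietly)
  Trigram 2: (these quietly dark)
  Trigram 3: (quietly dark big)
Total word trigrams: 5 - 2 = 3

3


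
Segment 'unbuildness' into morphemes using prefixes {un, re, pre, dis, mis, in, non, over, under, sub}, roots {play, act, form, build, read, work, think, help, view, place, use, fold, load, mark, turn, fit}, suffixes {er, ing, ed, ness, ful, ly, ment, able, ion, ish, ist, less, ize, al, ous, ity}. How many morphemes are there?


Segmenting 'unbuildness' against the inventory:
  'un' -> prefix (morpheme 1)
  'build' -> root (morpheme 2)
  'ness' -> suffix (morpheme 3)
Total morphemes: 3

3


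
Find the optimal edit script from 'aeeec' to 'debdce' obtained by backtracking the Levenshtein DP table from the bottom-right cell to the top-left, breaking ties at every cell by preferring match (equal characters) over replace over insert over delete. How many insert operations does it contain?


Edit distance = 4. Backtracking from cell (5, 6) with preference match > replace > insert > delete,
then listing the resulting alignment 'aeeec' -> 'debdce' left to right:
  Step 1: replace a->d
  Step 2: keep 'e'
  Step 3: replace e->b
  Step 4: replace e->d
  Step 5: keep 'c'
  Step 6: insert 'e' [insertion #1]
Total insertions: 1

1


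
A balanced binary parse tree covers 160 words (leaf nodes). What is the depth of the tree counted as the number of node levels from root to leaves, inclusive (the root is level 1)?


In a balanced binary tree with n leaves the deepest leaf is ceil(log2(n)) edges below the root,
so counting node levels inclusive of root and leaves gives ceil(log2(n)) + 1 levels.
log2(160) = 7.3219
ceil(7.3219) = 8
levels = 8 + 1 = 9

9


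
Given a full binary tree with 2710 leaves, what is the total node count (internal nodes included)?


Leaf nodes (terminals): 2710
Internal nodes = n - 1 = 2710 - 1 = 2709
Total = leaves + internal = 2710 + 2709 = 5419

5419


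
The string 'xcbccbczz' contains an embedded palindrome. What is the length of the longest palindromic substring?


Scanning 'xcbccbczz' for palindromic substrings.
Substring at positions 1-6: 'cbccbc'.
Check: reverse('cbccbc') = 'cbccbc' -> palindrome confirmed.
Neighbouring characters ('x' / 'z') break symmetry, so it cannot extend further.
No longer palindromic substring exists; longest length = 6

6


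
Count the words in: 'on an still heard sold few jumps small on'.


Counting words by splitting on spaces:
  Word 1: 'on'
  Word 2: 'an'
  Word 3: 'still'
  Word 4: 'heard'
  Word 5: 'sold'
  Word 6: 'few'
  Word 7: 'jumps'
  Word 8: 'small'
  Word 9: 'on'
Total words: 9

9


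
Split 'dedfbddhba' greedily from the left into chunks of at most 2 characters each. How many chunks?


'dedfbddhba' has 10 characters.
Chunking with max size 2:
  Chunk 1: 'de' (positions 0-1)
  Chunk 2: 'df' (positions 2-3)
  Chunk 3: 'bd' (positions 4-5)
  Chunk 4: 'dh' (positions 6-7)
  Chunk 5: 'ba' (positions 8-9)
Total chunks: ceil(10 / 2) = 5

5


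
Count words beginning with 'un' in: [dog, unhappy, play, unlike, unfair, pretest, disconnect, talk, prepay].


Checking each word for prefix 'un':
  'dog' -> no (count: 0)
  'unhappy' -> YES, starts with 'un' (count: 1)
  'play' -> no (count: 1)
  'unlike' -> YES, starts with 'un' (count: 2)
  'unfair' -> YES, starts with 'un' (count: 3)
  'pretest' -> no (count: 3)
  'disconnect' -> no (count: 3)
  'talk' -> no (count: 3)
  'prepay' -> no (count: 3)
Total with prefix 'un': 3

3


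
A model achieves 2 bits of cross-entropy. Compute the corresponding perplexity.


Perplexity formula: PP = 2^H
H = 2
PP = 2^2
Steps: 2^1 = 2, 2^2 = 4
PP = 4

4


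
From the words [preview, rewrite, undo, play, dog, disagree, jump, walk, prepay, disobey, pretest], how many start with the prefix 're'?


Checking each word for prefix 're':
  'preview' -> no (count: 0)
  'rewrite' -> YES, starts with 're' (count: 1)
  'undo' -> no (count: 1)
  'play' -> no (count: 1)
  'dog' -> no (count: 1)
  'disagree' -> no (count: 1)
  'jump' -> no (count: 1)
  'walk' -> no (count: 1)
  'prepay' -> no (count: 1)
  'disobey' -> no (count: 1)
  'pretest' -> no (count: 1)
Total with prefix 're': 1

1


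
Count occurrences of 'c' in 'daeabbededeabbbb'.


Scanning 'daeabbededeabbbb' for 'c':
  No matches found.
Total occurrences of 'c': 0

0


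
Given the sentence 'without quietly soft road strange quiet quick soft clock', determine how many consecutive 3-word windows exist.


Word trigrams from [9] words:
  Trigram 1: (without quietly soft)
  Trigram 2: (quietly soft road)
  Trigram 3: (soft road strange)
  Trigram 4: (road strange quiet)
  Trigram 5: (strange quiet quick)
  Trigram 6: (quiet quick soft)
  Trigram 7: (quick soft clock)
Total word trigrams: 9 - 2 = 7

7


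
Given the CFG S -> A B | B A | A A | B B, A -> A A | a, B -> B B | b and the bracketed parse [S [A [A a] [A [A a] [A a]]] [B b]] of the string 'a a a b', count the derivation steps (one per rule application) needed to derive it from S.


Every bracketed nonterminal node [X ...] in the tree is produced by exactly one rule application.
Reading the tree off as a leftmost derivation:
  Step 1: S  =>  A B   (applied S -> A B)
  Step 2: A B  =>  A A B   (applied A -> A A)
  Step 3: A A B  =>  a A B   (applied A -> a)
  Step 4: a A B  =>  a A A B   (applied A -> A A)
  Step 5: a A A B  =>  a a A B   (applied A -> a)
  Step 6: a a A B  =>  a a a B   (applied A -> a)
  Step 7: a a a B  =>  a a a b   (applied B -> b)
Final yield: a a a b
Total rewrite steps: 7

7


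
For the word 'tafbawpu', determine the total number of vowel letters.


Scanning each character of 'tafbawpu':
  Position 1: 't' -> consonant (running count: 0)
  Position 2: 'a' -> vowel (running count: 1)
  Position 3: 'f' -> consonant (running count: 1)
  Position 4: 'b' -> consonant (running count: 1)
  Position 5: 'a' -> vowel (running count: 2)
  Position 6: 'w' -> consonant (running count: 2)
  Position 7: 'p' -> consonant (running count: 2)
  Position 8: 'u' -> vowel (running count: 3)
Total vowels: 3

3


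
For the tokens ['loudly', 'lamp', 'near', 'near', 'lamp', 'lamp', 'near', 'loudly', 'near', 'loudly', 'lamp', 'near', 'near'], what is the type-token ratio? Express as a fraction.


Tokens: 13
Unique types: ('lamp', 'loudly', 'near') = 3
TTR = 3/13
Already in lowest terms.

3/13


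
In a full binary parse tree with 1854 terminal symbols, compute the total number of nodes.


Leaf nodes (terminals): 1854
Internal nodes = n - 1 = 1854 - 1 = 1853
Total = leaves + internal = 1854 + 1853 = 3707

3707


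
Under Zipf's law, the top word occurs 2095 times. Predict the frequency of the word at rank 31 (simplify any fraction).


Zipf's law: freq(rank) = f1 / rank
f1 = 2095, rank = 31
freq = 2095 / 31
GCD(2095, 31) = 1
Simplified: 2095/31

2095/31


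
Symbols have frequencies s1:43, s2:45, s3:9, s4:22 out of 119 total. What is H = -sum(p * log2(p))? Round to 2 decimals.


Computing entropy H = -sum(p_i * log2(p_i)):
  s1: p = 43/119 = 0.3613, -p*log2(p) = 0.5307
  s2: p = 45/119 = 0.3782, -p*log2(p) = 0.5305
  s3: p = 9/119 = 0.0756, -p*log2(p) = 0.2817
  s4: p = 22/119 = 0.1849, -p*log2(p) = 0.4502
H = sum of terms = 1.7931
Rounded to 2 decimals: 1.79

1.79


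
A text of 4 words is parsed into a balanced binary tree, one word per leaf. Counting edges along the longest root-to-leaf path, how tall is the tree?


In a balanced binary tree with n leaves the deepest leaf is ceil(log2(n)) edges below the root.
log2(4) = 2.0000
ceil(2.0000) = 2
height (edges) = 2

2


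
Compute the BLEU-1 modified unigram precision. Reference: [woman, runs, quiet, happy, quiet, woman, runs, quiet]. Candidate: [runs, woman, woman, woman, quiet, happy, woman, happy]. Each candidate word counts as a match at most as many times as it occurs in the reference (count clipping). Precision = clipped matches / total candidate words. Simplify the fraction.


Reference word counts: {'happy': 1, 'quiet': 3, 'runs': 2, 'woman': 2}
Checking each candidate word (with clipping):
  'runs' -> in reference (ref count 2, used 1/2) -> match (matches: 1)
  'woman' -> in reference (ref count 2, used 1/2) -> match (matches: 2)
  'woman' -> in reference (ref count 2, used 2/2) -> match (matches: 3)
  'woman' -> ref count 2 already used up (2/2) -> clipped, no match (matches: 3)
  'quiet' -> in reference (ref count 3, used 1/3) -> match (matches: 4)
  'happy' -> in reference (ref count 1, used 1/1) -> match (matches: 5)
  'woman' -> ref count 2 already used up (2/2) -> clipped, no match (matches: 5)
  'happy' -> ref count 1 already used up (1/1) -> clipped, no match (matches: 5)
Clipped matches: 5, Candidate length: 8
Precision = 5/8

5/8


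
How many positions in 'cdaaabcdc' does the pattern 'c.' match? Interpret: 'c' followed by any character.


Pattern: c. means 'c' followed by any character.
Scanning 'cdaaabcdc' position-by-position:
  Pos 0: window 'cd' -> MATCH
  Pos 1: window 'da' -> no
  Pos 2: window 'aa' -> no
  Pos 3: window 'aa' -> no
  Pos 4: window 'ab' -> no
  Pos 5: window 'bc' -> no
  Pos 6: window 'cd' -> MATCH
  Pos 7: window 'dc' -> no
  Pos 8: window 'c' -> no
Total matches: 2

2


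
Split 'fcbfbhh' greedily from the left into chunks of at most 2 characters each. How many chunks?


'fcbfbhh' has 7 characters.
Chunking with max size 2:
  Chunk 1: 'fc' (positions 0-1)
  Chunk 2: 'bf' (positions 2-3)
  Chunk 3: 'bh' (positions 4-5)
  Chunk 4: 'h' (positions 6-6)
Total chunks: ceil(7 / 2) = 4

4


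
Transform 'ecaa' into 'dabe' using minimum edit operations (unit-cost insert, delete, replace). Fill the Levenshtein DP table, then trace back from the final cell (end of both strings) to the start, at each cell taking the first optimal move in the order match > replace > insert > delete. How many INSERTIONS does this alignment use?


Edit distance = 4. Backtracking from cell (4, 4) with preference match > replace > insert > delete,
then listing the resulting alignment 'ecaa' -> 'dabe' left to right:
  Step 1: replace e->d
  Step 2: replace c->a
  Step 3: replace a->b
  Step 4: replace a->e
Total insertions: 0

0


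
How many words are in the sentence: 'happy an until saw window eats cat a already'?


Counting words by splitting on spaces:
  Word 1: 'happy'
  Word 2: 'an'
  Word 3: 'until'
  Word 4: 'saw'
  Word 5: 'window'
  Word 6: 'eats'
  Word 7: 'cat'
  Word 8: 'a'
  Word 9: 'already'
Total words: 9

9


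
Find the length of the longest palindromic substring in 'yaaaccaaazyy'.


Scanning 'yaaaccaaazyy' for palindromic substrings.
Substring at positions 1-8: 'aaaccaaa'.
Check: reverse('aaaccaaa') = 'aaaccaaa' -> palindrome confirmed.
Neighbouring characters ('y' / 'z') break symmetry, so it cannot extend further.
No longer palindromic substring exists; longest length = 8

8


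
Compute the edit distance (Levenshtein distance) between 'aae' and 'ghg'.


Building DP table for s1='aae' (len 3) and s2='ghg' (len 3):
       g  h  g
    0  1  2  3
  a 1  1  2  3
  a 2  2  2  3
  e 3  3  3  3
Edit distance = dp[3][3] = 3

3


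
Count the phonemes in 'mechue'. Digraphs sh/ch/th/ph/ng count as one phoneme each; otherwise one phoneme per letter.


Parsing 'mechue' greedily, digraphs first:
  'm' -> consonant phoneme (phonemes so far: 1)
  'e' -> vowel phoneme (phonemes so far: 2)
  'ch' -> digraph (1 consonant phoneme) (phonemes so far: 3)
  'u' -> vowel phoneme (phonemes so far: 4)
  'e' -> vowel phoneme (phonemes so far: 5)
Total phonemes: 5

5


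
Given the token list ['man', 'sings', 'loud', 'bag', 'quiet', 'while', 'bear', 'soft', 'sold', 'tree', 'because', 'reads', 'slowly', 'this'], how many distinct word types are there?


Listing all tokens and tracking unique types:
  Token 1: 'man' -> NEW (unique so far: 1)
  Token 2: 'sings' -> NEW (unique so far: 2)
  Token 3: 'loud' -> NEW (unique so far: 3)
  Token 4: 'bag' -> NEW (unique so far: 4)
  Token 5: 'quiet' -> NEW (unique so far: 5)
  Token 6: 'while' -> NEW (unique so far: 6)
  Token 7: 'bear' -> NEW (unique so far: 7)
  Token 8: 'soft' -> NEW (unique so far: 8)
  Token 9: 'sold' -> NEW (unique so far: 9)
  Token 10: 'tree' -> NEW (unique so far: 10)
  Token 11: 'because' -> NEW (unique so far: 11)
  Token 12: 'reads' -> NEW (unique so far: 12)
  Token 13: 'slowly' -> NEW (unique so far: 13)
  Token 14: 'this' -> NEW (unique so far: 14)
Unique types: ('bag', 'bear', 'because', 'loud', 'man', 'quiet', 'reads', 'sings', 'slowly', 'soft', 'sold', 'this', 'tree', 'while')
Vocabulary size: 14

14


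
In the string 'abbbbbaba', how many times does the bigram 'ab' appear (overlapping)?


Scanning 'abbbbbaba' for bigram 'ab':
  Position 0: 'ab' -> MATCH
  Position 1: 'bb' -> no
  Position 2: 'bb' -> no
  Position 3: 'bb' -> no
  Position 4: 'bb' -> no
  Position 5: 'ba' -> no
  Position 6: 'ab' -> MATCH
  Position 7: 'ba' -> no
Total matches: 2

2


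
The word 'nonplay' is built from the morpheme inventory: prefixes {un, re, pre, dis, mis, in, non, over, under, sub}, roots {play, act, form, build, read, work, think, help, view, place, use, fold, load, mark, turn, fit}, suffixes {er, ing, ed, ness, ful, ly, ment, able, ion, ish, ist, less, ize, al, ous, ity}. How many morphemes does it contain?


Segmenting 'nonplay' against the inventory:
  'non' -> prefix (morpheme 1)
  'play' -> root (morpheme 2)
Total morphemes: 2

2


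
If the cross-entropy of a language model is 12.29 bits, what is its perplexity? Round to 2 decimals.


Perplexity formula: PP = 2^H
H = 12.29
PP = 2^12.29
Decompose: 2^12.29 = 2^12 * 2^0.29
2^12 = 4096, 2^0.29 ~ 1.2226403
PP ~ 4096 * 1.2226403 = 5007.9346688
Rounded to 2 decimals: 5007.93

5007.93
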